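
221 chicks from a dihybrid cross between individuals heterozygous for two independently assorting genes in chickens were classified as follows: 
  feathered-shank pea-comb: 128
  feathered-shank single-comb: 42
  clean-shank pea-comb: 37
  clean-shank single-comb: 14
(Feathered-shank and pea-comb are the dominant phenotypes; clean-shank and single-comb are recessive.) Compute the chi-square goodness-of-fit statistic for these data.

0.595

A dihybrid F₂ with independent assortment and complete dominance at both loci gives a 9:3:3:1 phenotypic ratio.
Total ratio parts = 16. Expected numbers out of 221:
  feathered-shank pea-comb: 221 × 9/16 = 124.3125
  feathered-shank single-comb: 221 × 3/16 = 41.4375
  clean-shank pea-comb: 221 × 3/16 = 41.4375
  clean-shank single-comb: 221 × 1/16 = 13.8125
χ² = Σ (O − E)² / E
  feathered-shank pea-comb: (128 − 124.3125)² / 124.3125 = 0.1094
  feathered-shank single-comb: (42 − 41.4375)² / 41.4375 = 0.0076
  clean-shank pea-comb: (37 − 41.4375)² / 41.4375 = 0.4752
  clean-shank single-comb: (14 − 13.8125)² / 13.8125 = 0.0025
χ² = 0.1094 + 0.0076 + 0.4752 + 0.0025 = 0.5947 ≈ 0.595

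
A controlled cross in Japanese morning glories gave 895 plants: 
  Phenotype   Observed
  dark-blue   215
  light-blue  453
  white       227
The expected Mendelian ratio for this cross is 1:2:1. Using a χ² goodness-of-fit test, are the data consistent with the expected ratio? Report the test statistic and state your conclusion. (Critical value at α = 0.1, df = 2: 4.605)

0.457; consistent

Total ratio parts = 4. Expected numbers out of 895:
  dark-blue: 895 × 1/4 = 223.75
  light-blue: 895 × 2/4 = 447.5
  white: 895 × 1/4 = 223.75
χ² = Σ (O − E)² / E
  dark-blue: (215 − 223.75)² / 223.75 = 0.3422
  light-blue: (453 − 447.5)² / 447.5 = 0.0676
  white: (227 − 223.75)² / 223.75 = 0.0472
χ² = 0.3422 + 0.0676 + 0.0472 = 0.457
Degrees of freedom = 3 − 1 = 2; critical value at α = 0.1 is 4.605.
Since 0.457 < 4.605, we fail to reject the null hypothesis — the data are consistent with the 1:2:1 ratio.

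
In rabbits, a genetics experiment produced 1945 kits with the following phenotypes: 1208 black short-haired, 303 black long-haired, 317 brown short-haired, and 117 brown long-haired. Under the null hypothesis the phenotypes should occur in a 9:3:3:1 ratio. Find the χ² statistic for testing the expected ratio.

28.707

The 9:3:3:1 ratio has 16 parts, so with N = 1945 the expected counts are:
  black short-haired: 1945 × 9/16 = 1094.0625
  black long-haired: 1945 × 3/16 = 364.6875
  brown short-haired: 1945 × 3/16 = 364.6875
  brown long-haired: 1945 × 1/16 = 121.5625
χ² = Σ (O − E)² / E
  black short-haired: (1208 − 1094.0625)² / 1094.0625 = 11.8656
  black long-haired: (303 − 364.6875)² / 364.6875 = 10.4345
  brown short-haired: (317 − 364.6875)² / 364.6875 = 6.2357
  brown long-haired: (117 − 121.5625)² / 121.5625 = 0.1712
χ² = 11.8656 + 10.4345 + 6.2357 + 0.1712 = 28.707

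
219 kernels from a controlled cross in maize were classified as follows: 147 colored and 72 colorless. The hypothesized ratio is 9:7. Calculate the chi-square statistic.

Under the 9:7 hypothesis (Σ ratio = 16, N = 219):
  colored: 219 × 9/16 = 123.1875
  colorless: 219 × 7/16 = 95.8125
χ² = Σ (O − E)² / E
  colored: (147 − 123.1875)² / 123.1875 = 4.6030
  colorless: (72 − 95.8125)² / 95.8125 = 5.9182
χ² = 4.6030 + 5.9182 = 10.5212 ≈ 10.521

10.521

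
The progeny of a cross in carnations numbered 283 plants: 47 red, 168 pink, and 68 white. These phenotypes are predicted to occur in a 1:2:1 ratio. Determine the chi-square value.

The 1:2:1 ratio has 4 parts, so with N = 283 the expected counts are:
  red: 283 × 1/4 = 70.75
  pink: 283 × 2/4 = 141.5
  white: 283 × 1/4 = 70.75
χ² = Σ (O − E)² / E
  red: (47 − 70.75)² / 70.75 = 7.9726
  pink: (168 − 141.5)² / 141.5 = 4.9629
  white: (68 − 70.75)² / 70.75 = 0.1069
χ² = 7.9726 + 4.9629 + 0.1069 = 13.0424 ≈ 13.042

13.042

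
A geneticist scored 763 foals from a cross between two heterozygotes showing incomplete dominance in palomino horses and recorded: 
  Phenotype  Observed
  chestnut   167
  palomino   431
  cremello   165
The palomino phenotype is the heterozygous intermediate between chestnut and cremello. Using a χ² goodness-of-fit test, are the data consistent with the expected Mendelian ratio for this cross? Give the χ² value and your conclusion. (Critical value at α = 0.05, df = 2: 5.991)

With incomplete dominance, a heterozygote × heterozygote cross gives a 1:2:1 phenotypic ratio.
Total ratio parts = 4. Expected numbers out of 763:
  chestnut: 763 × 1/4 = 190.75
  palomino: 763 × 2/4 = 381.5
  cremello: 763 × 1/4 = 190.75
χ² = Σ (O − E)² / E
  chestnut: (167 − 190.75)² / 190.75 = 2.9571
  palomino: (431 − 381.5)² / 381.5 = 6.4227
  cremello: (165 − 190.75)² / 190.75 = 3.4761
χ² = 2.9571 + 6.4227 + 3.4761 = 12.8559 ≈ 12.856
Degrees of freedom = 3 − 1 = 2; critical value at α = 0.05 is 5.991.
Since 12.856 > 5.991, we reject the null hypothesis — the data do not fit the 1:2:1 ratio.

12.856; not consistent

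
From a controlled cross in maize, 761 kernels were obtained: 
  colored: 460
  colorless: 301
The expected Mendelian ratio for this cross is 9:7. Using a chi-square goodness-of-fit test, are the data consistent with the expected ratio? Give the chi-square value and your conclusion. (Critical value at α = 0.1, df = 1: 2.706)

Expected counts for N = 761 under a 9:7 ratio (total parts = 16):
  colored: 761 × 9/16 = 428.0625
  colorless: 761 × 7/16 = 332.9375
χ² = Σ (O − E)² / E
  colored: (460 − 428.0625)² / 428.0625 = 2.3828
  colorless: (301 − 332.9375)² / 332.9375 = 3.0636
χ² = 2.3828 + 3.0636 = 5.4464 ≈ 5.446
Degrees of freedom = 2 − 1 = 1; critical value at α = 0.1 is 2.706.
Since 5.446 > 2.706, we reject the null hypothesis — the data do not fit the 9:7 ratio.

5.446; not consistent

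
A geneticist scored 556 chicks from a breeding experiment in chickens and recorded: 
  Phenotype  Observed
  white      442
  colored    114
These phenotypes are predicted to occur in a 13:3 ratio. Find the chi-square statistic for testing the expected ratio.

1.122

The 13:3 ratio has 16 parts, so with N = 556 the expected counts are:
  white: 556 × 13/16 = 451.75
  colored: 556 × 3/16 = 104.25
χ² = Σ (O − E)² / E
  white: (442 − 451.75)² / 451.75 = 0.2104
  colored: (114 − 104.25)² / 104.25 = 0.9119
χ² = 0.2104 + 0.9119 = 1.1223 ≈ 1.122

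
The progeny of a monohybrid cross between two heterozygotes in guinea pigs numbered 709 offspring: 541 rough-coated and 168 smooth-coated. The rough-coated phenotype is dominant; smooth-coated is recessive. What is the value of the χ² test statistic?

For a monohybrid cross between heterozygotes with complete dominance, the expected phenotypic ratio is 3:1.
The 3:1 ratio has 4 parts, so with N = 709 the expected counts are:
  rough-coated: 709 × 3/4 = 531.75
  smooth-coated: 709 × 1/4 = 177.25
χ² = Σ (O − E)² / E
  rough-coated: (541 − 531.75)² / 531.75 = 0.1609
  smooth-coated: (168 − 177.25)² / 177.25 = 0.4827
χ² = 0.1609 + 0.4827 = 0.6436 ≈ 0.644

0.644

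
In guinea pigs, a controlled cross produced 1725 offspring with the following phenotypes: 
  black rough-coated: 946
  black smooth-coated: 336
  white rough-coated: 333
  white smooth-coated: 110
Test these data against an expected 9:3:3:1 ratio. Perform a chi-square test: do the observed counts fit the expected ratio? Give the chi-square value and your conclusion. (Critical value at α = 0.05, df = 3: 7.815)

1.424; consistent

Total ratio parts = 16. Expected numbers out of 1725:
  black rough-coated: 1725 × 9/16 = 970.3125
  black smooth-coated: 1725 × 3/16 = 323.4375
  white rough-coated: 1725 × 3/16 = 323.4375
  white smooth-coated: 1725 × 1/16 = 107.8125
χ² = Σ (O − E)² / E
  black rough-coated: (946 − 970.3125)² / 970.3125 = 0.6092
  black smooth-coated: (336 − 323.4375)² / 323.4375 = 0.4879
  white rough-coated: (333 − 323.4375)² / 323.4375 = 0.2827
  white smooth-coated: (110 − 107.8125)² / 107.8125 = 0.0444
χ² = 0.6092 + 0.4879 + 0.2827 + 0.0444 = 1.4242 ≈ 1.424
Degrees of freedom = 4 − 1 = 3; critical value at α = 0.05 is 7.815.
Since 1.424 < 7.815, we fail to reject the null hypothesis — the data are consistent with the 9:3:3:1 ratio.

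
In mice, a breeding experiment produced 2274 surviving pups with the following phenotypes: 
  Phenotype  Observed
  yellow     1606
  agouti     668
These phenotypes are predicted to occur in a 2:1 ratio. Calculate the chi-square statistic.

16.029

Under the 2:1 hypothesis (Σ ratio = 3, N = 2274):
  yellow: 2274 × 2/3 = 1516
  agouti: 2274 × 1/3 = 758
χ² = Σ (O − E)² / E
  yellow: (1606 − 1516)² / 1516 = 5.3430
  agouti: (668 − 758)² / 758 = 10.6860
χ² = 5.3430 + 10.6860 = 16.029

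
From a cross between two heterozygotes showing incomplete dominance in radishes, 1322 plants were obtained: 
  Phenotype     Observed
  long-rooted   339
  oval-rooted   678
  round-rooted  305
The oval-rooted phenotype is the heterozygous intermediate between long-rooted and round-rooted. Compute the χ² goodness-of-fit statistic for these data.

2.623

With incomplete dominance, a heterozygote × heterozygote cross gives a 1:2:1 phenotypic ratio.
Total ratio parts = 4. Expected numbers out of 1322:
  long-rooted: 1322 × 1/4 = 330.5
  oval-rooted: 1322 × 2/4 = 661
  round-rooted: 1322 × 1/4 = 330.5
χ² = Σ (O − E)² / E
  long-rooted: (339 − 330.5)² / 330.5 = 0.2186
  oval-rooted: (678 − 661)² / 661 = 0.4372
  round-rooted: (305 − 330.5)² / 330.5 = 1.9675
χ² = 0.2186 + 0.4372 + 1.9675 = 2.6233 ≈ 2.623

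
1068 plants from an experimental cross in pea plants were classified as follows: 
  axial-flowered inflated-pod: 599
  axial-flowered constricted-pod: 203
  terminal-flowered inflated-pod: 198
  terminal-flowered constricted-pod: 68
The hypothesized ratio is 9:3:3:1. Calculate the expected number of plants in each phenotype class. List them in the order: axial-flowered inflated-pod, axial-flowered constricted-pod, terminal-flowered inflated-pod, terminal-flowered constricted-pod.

600.75, 200.25, 200.25, 66.75

Under the 9:3:3:1 hypothesis (Σ ratio = 16, N = 1068):
  axial-flowered inflated-pod: 1068 × 9/16 = 600.75
  axial-flowered constricted-pod: 1068 × 3/16 = 200.25
  terminal-flowered inflated-pod: 1068 × 3/16 = 200.25
  terminal-flowered constricted-pod: 1068 × 1/16 = 66.75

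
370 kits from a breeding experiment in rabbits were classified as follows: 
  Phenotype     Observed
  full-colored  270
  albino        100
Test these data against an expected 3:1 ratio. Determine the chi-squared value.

0.811

Total ratio parts = 4. Expected numbers out of 370:
  full-colored: 370 × 3/4 = 277.5
  albino: 370 × 1/4 = 92.5
χ² = Σ (O − E)² / E
  full-colored: (270 − 277.5)² / 277.5 = 0.2027
  albino: (100 − 92.5)² / 92.5 = 0.6081
χ² = 0.2027 + 0.6081 = 0.8108 ≈ 0.811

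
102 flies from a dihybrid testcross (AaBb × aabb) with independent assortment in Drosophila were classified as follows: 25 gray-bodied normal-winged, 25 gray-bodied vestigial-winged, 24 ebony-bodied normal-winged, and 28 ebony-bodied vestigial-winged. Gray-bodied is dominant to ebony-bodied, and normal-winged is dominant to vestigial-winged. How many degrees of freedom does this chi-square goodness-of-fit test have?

A dihybrid testcross with independent assortment gives a 1:1:1:1 ratio.
A goodness-of-fit test with 4 phenotype classes has df = 4 − 1 = 3.

3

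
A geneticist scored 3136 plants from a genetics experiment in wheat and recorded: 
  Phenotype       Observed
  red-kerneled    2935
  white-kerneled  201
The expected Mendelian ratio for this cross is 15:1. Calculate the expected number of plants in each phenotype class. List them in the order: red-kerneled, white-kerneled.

2940, 196

Total ratio parts = 16. Expected numbers out of 3136:
  red-kerneled: 3136 × 15/16 = 2940
  white-kerneled: 3136 × 1/16 = 196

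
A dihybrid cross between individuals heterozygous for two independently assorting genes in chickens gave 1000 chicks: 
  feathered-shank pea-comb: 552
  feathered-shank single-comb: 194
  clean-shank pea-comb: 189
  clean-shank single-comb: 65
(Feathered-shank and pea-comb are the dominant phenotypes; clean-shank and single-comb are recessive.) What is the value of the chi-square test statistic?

A dihybrid F₂ with independent assortment and complete dominance at both loci gives a 9:3:3:1 phenotypic ratio.
Under the 9:3:3:1 hypothesis (Σ ratio = 16, N = 1000):
  feathered-shank pea-comb: 1000 × 9/16 = 562.5
  feathered-shank single-comb: 1000 × 3/16 = 187.5
  clean-shank pea-comb: 1000 × 3/16 = 187.5
  clean-shank single-comb: 1000 × 1/16 = 62.5
χ² = Σ (O − E)² / E
  feathered-shank pea-comb: (552 − 562.5)² / 562.5 = 0.1960
  feathered-shank single-comb: (194 − 187.5)² / 187.5 = 0.2253
  clean-shank pea-comb: (189 − 187.5)² / 187.5 = 0.0120
  clean-shank single-comb: (65 − 62.5)² / 62.5 = 0.1000
χ² = 0.1960 + 0.2253 + 0.0120 + 0.1000 = 0.5333 ≈ 0.533

0.533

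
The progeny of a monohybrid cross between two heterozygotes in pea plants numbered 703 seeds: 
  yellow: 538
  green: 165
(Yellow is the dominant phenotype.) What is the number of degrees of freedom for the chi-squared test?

For a monohybrid cross between heterozygotes with complete dominance, the expected phenotypic ratio is 3:1.
A goodness-of-fit test with 2 phenotype classes has df = 2 − 1 = 1.

1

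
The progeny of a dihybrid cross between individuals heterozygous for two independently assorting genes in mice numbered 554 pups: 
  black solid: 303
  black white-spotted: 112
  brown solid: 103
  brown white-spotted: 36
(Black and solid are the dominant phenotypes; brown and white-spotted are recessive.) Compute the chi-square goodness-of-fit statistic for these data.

0.936

A dihybrid F₂ with independent assortment and complete dominance at both loci gives a 9:3:3:1 phenotypic ratio.
Under the 9:3:3:1 hypothesis (Σ ratio = 16, N = 554):
  black solid: 554 × 9/16 = 311.625
  black white-spotted: 554 × 3/16 = 103.875
  brown solid: 554 × 3/16 = 103.875
  brown white-spotted: 554 × 1/16 = 34.625
χ² = Σ (O − E)² / E
  black solid: (303 − 311.625)² / 311.625 = 0.2387
  black white-spotted: (112 − 103.875)² / 103.875 = 0.6355
  brown solid: (103 − 103.875)² / 103.875 = 0.0074
  brown white-spotted: (36 − 34.625)² / 34.625 = 0.0546
χ² = 0.2387 + 0.6355 + 0.0074 + 0.0546 = 0.9362 ≈ 0.936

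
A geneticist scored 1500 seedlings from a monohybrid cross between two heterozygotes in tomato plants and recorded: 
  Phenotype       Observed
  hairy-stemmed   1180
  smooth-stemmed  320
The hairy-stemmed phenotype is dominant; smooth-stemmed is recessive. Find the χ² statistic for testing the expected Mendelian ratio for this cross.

10.756

For a monohybrid cross between heterozygotes with complete dominance, the expected phenotypic ratio is 3:1.
Expected counts for N = 1500 under a 3:1 ratio (total parts = 4):
  hairy-stemmed: 1500 × 3/4 = 1125
  smooth-stemmed: 1500 × 1/4 = 375
χ² = Σ (O − E)² / E
  hairy-stemmed: (1180 − 1125)² / 1125 = 2.6889
  smooth-stemmed: (320 − 375)² / 375 = 8.0667
χ² = 2.6889 + 8.0667 = 10.7556 ≈ 10.756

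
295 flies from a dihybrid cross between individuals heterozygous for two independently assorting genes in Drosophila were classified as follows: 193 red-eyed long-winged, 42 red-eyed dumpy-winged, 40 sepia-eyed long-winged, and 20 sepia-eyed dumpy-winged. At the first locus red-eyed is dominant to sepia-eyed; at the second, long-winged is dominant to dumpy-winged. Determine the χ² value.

11.989

A dihybrid F₂ with independent assortment and complete dominance at both loci gives a 9:3:3:1 phenotypic ratio.
The 9:3:3:1 ratio has 16 parts, so with N = 295 the expected counts are:
  red-eyed long-winged: 295 × 9/16 = 165.9375
  red-eyed dumpy-winged: 295 × 3/16 = 55.3125
  sepia-eyed long-winged: 295 × 3/16 = 55.3125
  sepia-eyed dumpy-winged: 295 × 1/16 = 18.4375
χ² = Σ (O − E)² / E
  red-eyed long-winged: (193 − 165.9375)² / 165.9375 = 4.4136
  red-eyed dumpy-winged: (42 − 55.3125)² / 55.3125 = 3.2040
  sepia-eyed long-winged: (40 − 55.3125)² / 55.3125 = 4.2391
  sepia-eyed dumpy-winged: (20 − 18.4375)² / 18.4375 = 0.1324
χ² = 4.4136 + 3.2040 + 4.2391 + 0.1324 = 11.9891 ≈ 11.989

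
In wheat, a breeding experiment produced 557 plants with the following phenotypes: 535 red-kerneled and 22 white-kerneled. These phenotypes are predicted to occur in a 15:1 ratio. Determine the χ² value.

5.030

Under the 15:1 hypothesis (Σ ratio = 16, N = 557):
  red-kerneled: 557 × 15/16 = 522.1875
  white-kerneled: 557 × 1/16 = 34.8125
χ² = Σ (O − E)² / E
  red-kerneled: (535 − 522.1875)² / 522.1875 = 0.3144
  white-kerneled: (22 − 34.8125)² / 34.8125 = 4.7156
χ² = 0.3144 + 4.7156 = 5.030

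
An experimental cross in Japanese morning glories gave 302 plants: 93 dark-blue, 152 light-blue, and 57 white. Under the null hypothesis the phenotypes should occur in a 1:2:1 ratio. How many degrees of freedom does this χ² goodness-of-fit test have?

A goodness-of-fit test with 3 phenotype classes has df = 3 − 1 = 2.

2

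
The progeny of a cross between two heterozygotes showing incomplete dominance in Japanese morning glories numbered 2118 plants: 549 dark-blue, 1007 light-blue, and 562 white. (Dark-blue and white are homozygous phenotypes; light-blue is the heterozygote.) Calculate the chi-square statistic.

5.266

With incomplete dominance, a heterozygote × heterozygote cross gives a 1:2:1 phenotypic ratio.
Expected counts for N = 2118 under a 1:2:1 ratio (total parts = 4):
  dark-blue: 2118 × 1/4 = 529.5
  light-blue: 2118 × 2/4 = 1059
  white: 2118 × 1/4 = 529.5
χ² = Σ (O − E)² / E
  dark-blue: (549 − 529.5)² / 529.5 = 0.7181
  light-blue: (1007 − 1059)² / 1059 = 2.5534
  white: (562 − 529.5)² / 529.5 = 1.9948
χ² = 0.7181 + 2.5534 + 1.9948 = 5.2663 ≈ 5.266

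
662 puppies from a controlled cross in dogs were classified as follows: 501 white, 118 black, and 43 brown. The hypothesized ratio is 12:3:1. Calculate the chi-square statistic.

Total ratio parts = 16. Expected numbers out of 662:
  white: 662 × 12/16 = 496.5
  black: 662 × 3/16 = 124.125
  brown: 662 × 1/16 = 41.375
χ² = Σ (O − E)² / E
  white: (501 − 496.5)² / 496.5 = 0.0408
  black: (118 − 124.125)² / 124.125 = 0.3022
  brown: (43 − 41.375)² / 41.375 = 0.0638
χ² = 0.0408 + 0.3022 + 0.0638 = 0.4068 ≈ 0.407

0.407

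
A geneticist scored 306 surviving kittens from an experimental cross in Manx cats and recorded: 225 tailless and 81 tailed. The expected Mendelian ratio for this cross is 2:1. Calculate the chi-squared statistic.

6.485

Total ratio parts = 3. Expected numbers out of 306:
  tailless: 306 × 2/3 = 204
  tailed: 306 × 1/3 = 102
χ² = Σ (O − E)² / E
  tailless: (225 − 204)² / 204 = 2.1618
  tailed: (81 − 102)² / 102 = 4.3235
χ² = 2.1618 + 4.3235 = 6.4853 ≈ 6.485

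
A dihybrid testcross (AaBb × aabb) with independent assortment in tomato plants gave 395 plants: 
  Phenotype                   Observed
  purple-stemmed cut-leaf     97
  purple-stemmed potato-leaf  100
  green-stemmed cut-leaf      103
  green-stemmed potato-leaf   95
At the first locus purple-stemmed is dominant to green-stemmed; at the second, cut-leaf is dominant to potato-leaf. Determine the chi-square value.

A dihybrid testcross with independent assortment gives a 1:1:1:1 ratio.
Under the 1:1:1:1 hypothesis (Σ ratio = 4, N = 395):
  purple-stemmed cut-leaf: 395 × 1/4 = 98.75
  purple-stemmed potato-leaf: 395 × 1/4 = 98.75
  green-stemmed cut-leaf: 395 × 1/4 = 98.75
  green-stemmed potato-leaf: 395 × 1/4 = 98.75
χ² = Σ (O − E)² / E
  purple-stemmed cut-leaf: (97 − 98.75)² / 98.75 = 0.0310
  purple-stemmed potato-leaf: (100 − 98.75)² / 98.75 = 0.0158
  green-stemmed cut-leaf: (103 − 98.75)² / 98.75 = 0.1829
  green-stemmed potato-leaf: (95 − 98.75)² / 98.75 = 0.1424
χ² = 0.0310 + 0.0158 + 0.1829 + 0.1424 = 0.3721 ≈ 0.372

0.372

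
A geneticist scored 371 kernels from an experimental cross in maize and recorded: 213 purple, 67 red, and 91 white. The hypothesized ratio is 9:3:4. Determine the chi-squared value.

0.217

Expected counts for N = 371 under a 9:3:4 ratio (total parts = 16):
  purple: 371 × 9/16 = 208.6875
  red: 371 × 3/16 = 69.5625
  white: 371 × 4/16 = 92.75
χ² = Σ (O − E)² / E
  purple: (213 − 208.6875)² / 208.6875 = 0.0891
  red: (67 − 69.5625)² / 69.5625 = 0.0944
  white: (91 − 92.75)² / 92.75 = 0.0330
χ² = 0.0891 + 0.0944 + 0.0330 = 0.2165 ≈ 0.217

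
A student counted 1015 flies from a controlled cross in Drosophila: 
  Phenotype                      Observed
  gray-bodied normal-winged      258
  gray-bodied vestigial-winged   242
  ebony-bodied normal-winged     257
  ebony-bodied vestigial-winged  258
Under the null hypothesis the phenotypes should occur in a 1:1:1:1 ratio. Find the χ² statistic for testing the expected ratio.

0.728

Expected counts for N = 1015 under a 1:1:1:1 ratio (total parts = 4):
  gray-bodied normal-winged: 1015 × 1/4 = 253.75
  gray-bodied vestigial-winged: 1015 × 1/4 = 253.75
  ebony-bodied normal-winged: 1015 × 1/4 = 253.75
  ebony-bodied vestigial-winged: 1015 × 1/4 = 253.75
χ² = Σ (O − E)² / E
  gray-bodied normal-winged: (258 − 253.75)² / 253.75 = 0.0712
  gray-bodied vestigial-winged: (242 − 253.75)² / 253.75 = 0.5441
  ebony-bodied normal-winged: (257 − 253.75)² / 253.75 = 0.0416
  ebony-bodied vestigial-winged: (258 − 253.75)² / 253.75 = 0.0712
χ² = 0.0712 + 0.5441 + 0.0416 + 0.0712 = 0.7281 ≈ 0.728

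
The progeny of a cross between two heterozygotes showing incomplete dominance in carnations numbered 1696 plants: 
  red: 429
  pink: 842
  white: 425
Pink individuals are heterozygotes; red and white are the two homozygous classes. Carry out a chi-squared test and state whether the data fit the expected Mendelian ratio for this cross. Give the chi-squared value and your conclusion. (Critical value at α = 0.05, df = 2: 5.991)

0.104; consistent

With incomplete dominance, a heterozygote × heterozygote cross gives a 1:2:1 phenotypic ratio.
Expected counts for N = 1696 under a 1:2:1 ratio (total parts = 4):
  red: 1696 × 1/4 = 424
  pink: 1696 × 2/4 = 848
  white: 1696 × 1/4 = 424
χ² = Σ (O − E)² / E
  red: (429 − 424)² / 424 = 0.0590
  pink: (842 − 848)² / 848 = 0.0425
  white: (425 − 424)² / 424 = 0.0024
χ² = 0.0590 + 0.0425 + 0.0024 = 0.1039 ≈ 0.104
Degrees of freedom = 3 − 1 = 2; critical value at α = 0.05 is 5.991.
Since 0.104 < 5.991, we fail to reject the null hypothesis — the data are consistent with the 1:2:1 ratio.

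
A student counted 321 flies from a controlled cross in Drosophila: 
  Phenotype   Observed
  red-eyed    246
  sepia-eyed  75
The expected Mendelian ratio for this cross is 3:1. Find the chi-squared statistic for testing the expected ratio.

0.458

Total ratio parts = 4. Expected numbers out of 321:
  red-eyed: 321 × 3/4 = 240.75
  sepia-eyed: 321 × 1/4 = 80.25
χ² = Σ (O − E)² / E
  red-eyed: (246 − 240.75)² / 240.75 = 0.1145
  sepia-eyed: (75 − 80.25)² / 80.25 = 0.3435
χ² = 0.1145 + 0.3435 = 0.458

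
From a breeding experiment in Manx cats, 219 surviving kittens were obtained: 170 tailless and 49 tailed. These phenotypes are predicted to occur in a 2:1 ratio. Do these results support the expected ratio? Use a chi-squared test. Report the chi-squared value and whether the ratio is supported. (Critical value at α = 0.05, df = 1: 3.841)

11.836; not consistent

Under the 2:1 hypothesis (Σ ratio = 3, N = 219):
  tailless: 219 × 2/3 = 146
  tailed: 219 × 1/3 = 73
χ² = Σ (O − E)² / E
  tailless: (170 − 146)² / 146 = 3.9452
  tailed: (49 − 73)² / 73 = 7.8904
χ² = 3.9452 + 7.8904 = 11.8356 ≈ 11.836
Degrees of freedom = 2 − 1 = 1; critical value at α = 0.05 is 3.841.
Since 11.836 > 3.841, we reject the null hypothesis — the data do not fit the 2:1 ratio.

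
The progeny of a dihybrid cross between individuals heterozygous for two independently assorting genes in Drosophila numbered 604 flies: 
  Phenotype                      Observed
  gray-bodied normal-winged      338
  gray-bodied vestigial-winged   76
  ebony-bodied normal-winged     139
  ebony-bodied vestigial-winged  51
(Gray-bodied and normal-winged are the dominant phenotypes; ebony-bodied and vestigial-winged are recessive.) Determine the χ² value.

22.767

A dihybrid F₂ with independent assortment and complete dominance at both loci gives a 9:3:3:1 phenotypic ratio.
Under the 9:3:3:1 hypothesis (Σ ratio = 16, N = 604):
  gray-bodied normal-winged: 604 × 9/16 = 339.75
  gray-bodied vestigial-winged: 604 × 3/16 = 113.25
  ebony-bodied normal-winged: 604 × 3/16 = 113.25
  ebony-bodied vestigial-winged: 604 × 1/16 = 37.75
χ² = Σ (O − E)² / E
  gray-bodied normal-winged: (338 − 339.75)² / 339.75 = 0.0090
  gray-bodied vestigial-winged: (76 − 113.25)² / 113.25 = 12.2522
  ebony-bodied normal-winged: (139 − 113.25)² / 113.25 = 5.8549
  ebony-bodied vestigial-winged: (51 − 37.75)² / 37.75 = 4.6507
χ² = 0.0090 + 12.2522 + 5.8549 + 4.6507 = 22.7668 ≈ 22.767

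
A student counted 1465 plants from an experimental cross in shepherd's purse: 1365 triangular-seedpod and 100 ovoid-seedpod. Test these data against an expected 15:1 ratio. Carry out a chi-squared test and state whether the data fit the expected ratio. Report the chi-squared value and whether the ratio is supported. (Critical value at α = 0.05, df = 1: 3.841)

The 15:1 ratio has 16 parts, so with N = 1465 the expected counts are:
  triangular-seedpod: 1465 × 15/16 = 1373.4375
  ovoid-seedpod: 1465 × 1/16 = 91.5625
χ² = Σ (O − E)² / E
  triangular-seedpod: (1365 − 1373.4375)² / 1373.4375 = 0.0518
  ovoid-seedpod: (100 − 91.5625)² / 91.5625 = 0.7775
χ² = 0.0518 + 0.7775 = 0.8293 ≈ 0.829
Degrees of freedom = 2 − 1 = 1; critical value at α = 0.05 is 3.841.
Since 0.829 < 3.841, we fail to reject the null hypothesis — the data are consistent with the 15:1 ratio.

0.829; consistent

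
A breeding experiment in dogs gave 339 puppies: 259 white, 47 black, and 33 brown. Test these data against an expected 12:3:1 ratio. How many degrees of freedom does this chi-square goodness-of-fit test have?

A goodness-of-fit test with 3 phenotype classes has df = 3 − 1 = 2.

2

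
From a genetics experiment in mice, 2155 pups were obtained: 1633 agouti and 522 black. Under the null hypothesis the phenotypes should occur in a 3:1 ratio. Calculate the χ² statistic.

The 3:1 ratio has 4 parts, so with N = 2155 the expected counts are:
  agouti: 2155 × 3/4 = 1616.25
  black: 2155 × 1/4 = 538.75
χ² = Σ (O − E)² / E
  agouti: (1633 − 1616.25)² / 1616.25 = 0.1736
  black: (522 − 538.75)² / 538.75 = 0.5208
χ² = 0.1736 + 0.5208 = 0.6944 ≈ 0.694

0.694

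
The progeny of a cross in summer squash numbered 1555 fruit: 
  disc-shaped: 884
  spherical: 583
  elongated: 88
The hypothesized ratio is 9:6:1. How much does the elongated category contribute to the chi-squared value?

Total ratio parts = 16. Expected numbers out of 1555:
  disc-shaped: 1555 × 9/16 = 874.6875
  spherical: 1555 × 6/16 = 583.125
  elongated: 1555 × 1/16 = 97.1875
Contribution of elongated: (88 − 97.1875)² / 97.1875 = 0.8685

0.869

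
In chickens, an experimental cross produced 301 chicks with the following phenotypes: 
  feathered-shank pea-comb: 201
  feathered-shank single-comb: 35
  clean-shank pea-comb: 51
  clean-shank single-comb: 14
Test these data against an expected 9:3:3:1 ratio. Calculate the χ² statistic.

15.828

Expected counts for N = 301 under a 9:3:3:1 ratio (total parts = 16):
  feathered-shank pea-comb: 301 × 9/16 = 169.3125
  feathered-shank single-comb: 301 × 3/16 = 56.4375
  clean-shank pea-comb: 301 × 3/16 = 56.4375
  clean-shank single-comb: 301 × 1/16 = 18.8125
χ² = Σ (O − E)² / E
  feathered-shank pea-comb: (201 − 169.3125)² / 169.3125 = 5.9304
  feathered-shank single-comb: (35 − 56.4375)² / 56.4375 = 8.1429
  clean-shank pea-comb: (51 − 56.4375)² / 56.4375 = 0.5239
  clean-shank single-comb: (14 − 18.8125)² / 18.8125 = 1.2311
χ² = 5.9304 + 8.1429 + 0.5239 + 1.2311 = 15.8283 ≈ 15.828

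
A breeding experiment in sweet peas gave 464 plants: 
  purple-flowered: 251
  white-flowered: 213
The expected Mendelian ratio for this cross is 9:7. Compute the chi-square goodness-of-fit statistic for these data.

0.876

Expected counts for N = 464 under a 9:7 ratio (total parts = 16):
  purple-flowered: 464 × 9/16 = 261
  white-flowered: 464 × 7/16 = 203
χ² = Σ (O − E)² / E
  purple-flowered: (251 − 261)² / 261 = 0.3831
  white-flowered: (213 − 203)² / 203 = 0.4926
χ² = 0.3831 + 0.4926 = 0.8757 ≈ 0.876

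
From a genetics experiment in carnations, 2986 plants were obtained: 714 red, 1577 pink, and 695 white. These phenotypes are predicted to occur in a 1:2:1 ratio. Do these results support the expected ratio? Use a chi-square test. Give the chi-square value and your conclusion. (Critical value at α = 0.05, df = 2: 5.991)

9.694; not consistent

Under the 1:2:1 hypothesis (Σ ratio = 4, N = 2986):
  red: 2986 × 1/4 = 746.5
  pink: 2986 × 2/4 = 1493
  white: 2986 × 1/4 = 746.5
χ² = Σ (O − E)² / E
  red: (714 − 746.5)² / 746.5 = 1.4149
  pink: (1577 − 1493)² / 1493 = 4.7261
  white: (695 − 746.5)² / 746.5 = 3.5529
χ² = 1.4149 + 4.7261 + 3.5529 = 9.6939 ≈ 9.694
Degrees of freedom = 3 − 1 = 2; critical value at α = 0.05 is 5.991.
Since 9.694 > 5.991, we reject the null hypothesis — the data do not fit the 1:2:1 ratio.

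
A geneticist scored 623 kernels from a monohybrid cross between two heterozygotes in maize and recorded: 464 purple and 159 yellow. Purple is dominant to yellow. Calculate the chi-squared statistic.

0.090

For a monohybrid cross between heterozygotes with complete dominance, the expected phenotypic ratio is 3:1.
Total ratio parts = 4. Expected numbers out of 623:
  purple: 623 × 3/4 = 467.25
  yellow: 623 × 1/4 = 155.75
χ² = Σ (O − E)² / E
  purple: (464 − 467.25)² / 467.25 = 0.0226
  yellow: (159 − 155.75)² / 155.75 = 0.0678
χ² = 0.0226 + 0.0678 = 0.0904 ≈ 0.090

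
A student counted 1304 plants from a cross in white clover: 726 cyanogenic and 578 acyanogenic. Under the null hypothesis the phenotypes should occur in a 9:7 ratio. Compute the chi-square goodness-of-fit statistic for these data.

0.175

Total ratio parts = 16. Expected numbers out of 1304:
  cyanogenic: 1304 × 9/16 = 733.5
  acyanogenic: 1304 × 7/16 = 570.5
χ² = Σ (O − E)² / E
  cyanogenic: (726 − 733.5)² / 733.5 = 0.0767
  acyanogenic: (578 − 570.5)² / 570.5 = 0.0986
χ² = 0.0767 + 0.0986 = 0.1753 ≈ 0.175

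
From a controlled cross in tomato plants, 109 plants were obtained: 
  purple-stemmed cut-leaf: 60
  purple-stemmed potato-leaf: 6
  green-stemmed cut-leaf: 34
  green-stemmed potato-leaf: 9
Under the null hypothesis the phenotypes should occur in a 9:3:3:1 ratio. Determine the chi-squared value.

The 9:3:3:1 ratio has 16 parts, so with N = 109 the expected counts are:
  purple-stemmed cut-leaf: 109 × 9/16 = 61.3125
  purple-stemmed potato-leaf: 109 × 3/16 = 20.4375
  green-stemmed cut-leaf: 109 × 3/16 = 20.4375
  green-stemmed potato-leaf: 109 × 1/16 = 6.8125
χ² = Σ (O − E)² / E
  purple-stemmed cut-leaf: (60 − 61.3125)² / 61.3125 = 0.0281
  purple-stemmed potato-leaf: (6 − 20.4375)² / 20.4375 = 10.1990
  green-stemmed cut-leaf: (34 − 20.4375)² / 20.4375 = 9.0002
  green-stemmed potato-leaf: (9 − 6.8125)² / 6.8125 = 0.7024
χ² = 0.0281 + 10.1990 + 9.0002 + 0.7024 = 19.9297 ≈ 19.930

19.930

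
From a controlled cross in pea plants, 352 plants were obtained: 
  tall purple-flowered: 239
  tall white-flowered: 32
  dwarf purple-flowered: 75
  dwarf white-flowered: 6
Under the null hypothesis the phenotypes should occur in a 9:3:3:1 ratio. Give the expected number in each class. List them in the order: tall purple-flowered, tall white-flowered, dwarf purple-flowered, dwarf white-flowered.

198, 66, 66, 22

Total ratio parts = 16. Expected numbers out of 352:
  tall purple-flowered: 352 × 9/16 = 198
  tall white-flowered: 352 × 3/16 = 66
  dwarf purple-flowered: 352 × 3/16 = 66
  dwarf white-flowered: 352 × 1/16 = 22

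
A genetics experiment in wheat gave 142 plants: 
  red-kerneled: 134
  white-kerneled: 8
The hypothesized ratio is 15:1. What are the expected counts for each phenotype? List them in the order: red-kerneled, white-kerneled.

133.125, 8.875

Expected counts for N = 142 under a 15:1 ratio (total parts = 16):
  red-kerneled: 142 × 15/16 = 133.125
  white-kerneled: 142 × 1/16 = 8.875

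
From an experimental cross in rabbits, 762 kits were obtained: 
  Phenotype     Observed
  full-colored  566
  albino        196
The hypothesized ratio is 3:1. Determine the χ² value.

Under the 3:1 hypothesis (Σ ratio = 4, N = 762):
  full-colored: 762 × 3/4 = 571.5
  albino: 762 × 1/4 = 190.5
χ² = Σ (O − E)² / E
  full-colored: (566 − 571.5)² / 571.5 = 0.0529
  albino: (196 − 190.5)² / 190.5 = 0.1588
χ² = 0.0529 + 0.1588 = 0.2117 ≈ 0.212

0.212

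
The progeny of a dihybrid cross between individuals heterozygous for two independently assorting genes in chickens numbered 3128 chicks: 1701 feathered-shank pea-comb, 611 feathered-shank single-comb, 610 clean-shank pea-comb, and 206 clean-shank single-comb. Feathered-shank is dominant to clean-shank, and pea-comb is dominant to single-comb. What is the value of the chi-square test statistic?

A dihybrid F₂ with independent assortment and complete dominance at both loci gives a 9:3:3:1 phenotypic ratio.
Under the 9:3:3:1 hypothesis (Σ ratio = 16, N = 3128):
  feathered-shank pea-comb: 3128 × 9/16 = 1759.5
  feathered-shank single-comb: 3128 × 3/16 = 586.5
  clean-shank pea-comb: 3128 × 3/16 = 586.5
  clean-shank single-comb: 3128 × 1/16 = 195.5
χ² = Σ (O − E)² / E
  feathered-shank pea-comb: (1701 − 1759.5)² / 1759.5 = 1.9450
  feathered-shank single-comb: (611 − 586.5)² / 586.5 = 1.0234
  clean-shank pea-comb: (610 − 586.5)² / 586.5 = 0.9416
  clean-shank single-comb: (206 − 195.5)² / 195.5 = 0.5639
χ² = 1.9450 + 1.0234 + 0.9416 + 0.5639 = 4.4739 ≈ 4.474

4.474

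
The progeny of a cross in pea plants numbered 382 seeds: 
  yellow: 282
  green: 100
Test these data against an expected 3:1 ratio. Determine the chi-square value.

Under the 3:1 hypothesis (Σ ratio = 4, N = 382):
  yellow: 382 × 3/4 = 286.5
  green: 382 × 1/4 = 95.5
χ² = Σ (O − E)² / E
  yellow: (282 − 286.5)² / 286.5 = 0.0707
  green: (100 − 95.5)² / 95.5 = 0.2120
χ² = 0.0707 + 0.2120 = 0.2827 ≈ 0.283

0.283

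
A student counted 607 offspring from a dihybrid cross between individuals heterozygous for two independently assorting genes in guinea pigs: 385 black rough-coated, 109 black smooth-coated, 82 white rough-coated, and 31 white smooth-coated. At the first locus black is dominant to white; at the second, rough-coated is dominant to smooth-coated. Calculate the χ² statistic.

15.922

A dihybrid F₂ with independent assortment and complete dominance at both loci gives a 9:3:3:1 phenotypic ratio.
Total ratio parts = 16. Expected numbers out of 607:
  black rough-coated: 607 × 9/16 = 341.4375
  black smooth-coated: 607 × 3/16 = 113.8125
  white rough-coated: 607 × 3/16 = 113.8125
  white smooth-coated: 607 × 1/16 = 37.9375
χ² = Σ (O − E)² / E
  black rough-coated: (385 − 341.4375)² / 341.4375 = 5.5579
  black smooth-coated: (109 − 113.8125)² / 113.8125 = 0.2035
  white rough-coated: (82 − 113.8125)² / 113.8125 = 8.8921
  white smooth-coated: (31 − 37.9375)² / 37.9375 = 1.2686
χ² = 5.5579 + 0.2035 + 8.8921 + 1.2686 = 15.9221 ≈ 15.922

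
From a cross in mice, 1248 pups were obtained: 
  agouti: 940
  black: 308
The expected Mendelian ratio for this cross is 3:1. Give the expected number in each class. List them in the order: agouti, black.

936, 312

Expected counts for N = 1248 under a 3:1 ratio (total parts = 4):
  agouti: 1248 × 3/4 = 936
  black: 1248 × 1/4 = 312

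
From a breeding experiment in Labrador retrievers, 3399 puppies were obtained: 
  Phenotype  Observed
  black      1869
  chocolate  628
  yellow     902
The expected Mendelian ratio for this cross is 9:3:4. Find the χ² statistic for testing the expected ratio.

4.313

Expected counts for N = 3399 under a 9:3:4 ratio (total parts = 16):
  black: 3399 × 9/16 = 1911.9375
  chocolate: 3399 × 3/16 = 637.3125
  yellow: 3399 × 4/16 = 849.75
χ² = Σ (O − E)² / E
  black: (1869 − 1911.9375)² / 1911.9375 = 0.9643
  chocolate: (628 − 637.3125)² / 637.3125 = 0.1361
  yellow: (902 − 849.75)² / 849.75 = 3.2128
χ² = 0.9643 + 0.1361 + 3.2128 = 4.3132 ≈ 4.313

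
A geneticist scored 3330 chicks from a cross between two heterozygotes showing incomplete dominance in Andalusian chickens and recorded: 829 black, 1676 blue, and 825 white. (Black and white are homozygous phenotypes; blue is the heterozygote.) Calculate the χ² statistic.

0.155

With incomplete dominance, a heterozygote × heterozygote cross gives a 1:2:1 phenotypic ratio.
Total ratio parts = 4. Expected numbers out of 3330:
  black: 3330 × 1/4 = 832.5
  blue: 3330 × 2/4 = 1665
  white: 3330 × 1/4 = 832.5
χ² = Σ (O − E)² / E
  black: (829 − 832.5)² / 832.5 = 0.0147
  blue: (1676 − 1665)² / 1665 = 0.0727
  white: (825 − 832.5)² / 832.5 = 0.0676
χ² = 0.0147 + 0.0727 + 0.0676 = 0.155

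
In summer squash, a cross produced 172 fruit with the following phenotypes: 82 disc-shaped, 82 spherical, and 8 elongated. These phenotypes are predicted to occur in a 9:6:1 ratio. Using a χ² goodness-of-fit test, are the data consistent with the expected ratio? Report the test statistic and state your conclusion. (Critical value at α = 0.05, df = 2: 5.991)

Total ratio parts = 16. Expected numbers out of 172:
  disc-shaped: 172 × 9/16 = 96.75
  spherical: 172 × 6/16 = 64.5
  elongated: 172 × 1/16 = 10.75
χ² = Σ (O − E)² / E
  disc-shaped: (82 − 96.75)² / 96.75 = 2.2487
  spherical: (82 − 64.5)² / 64.5 = 4.7481
  elongated: (8 − 10.75)² / 10.75 = 0.7035
χ² = 2.2487 + 4.7481 + 0.7035 = 7.7003 ≈ 7.700
Degrees of freedom = 3 − 1 = 2; critical value at α = 0.05 is 5.991.
Since 7.700 > 5.991, we reject the null hypothesis — the data do not fit the 9:6:1 ratio.

7.700; not consistent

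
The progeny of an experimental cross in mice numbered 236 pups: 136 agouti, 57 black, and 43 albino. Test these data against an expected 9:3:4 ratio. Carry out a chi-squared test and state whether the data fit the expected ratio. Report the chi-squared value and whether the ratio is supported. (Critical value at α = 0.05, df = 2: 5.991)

8.092; not consistent

Total ratio parts = 16. Expected numbers out of 236:
  agouti: 236 × 9/16 = 132.75
  black: 236 × 3/16 = 44.25
  albino: 236 × 4/16 = 59
χ² = Σ (O − E)² / E
  agouti: (136 − 132.75)² / 132.75 = 0.0796
  black: (57 − 44.25)² / 44.25 = 3.6737
  albino: (43 − 59)² / 59 = 4.3390
χ² = 0.0796 + 3.6737 + 4.3390 = 8.0923 ≈ 8.092
Degrees of freedom = 3 − 1 = 2; critical value at α = 0.05 is 5.991.
Since 8.092 > 5.991, we reject the null hypothesis — the data do not fit the 9:3:4 ratio.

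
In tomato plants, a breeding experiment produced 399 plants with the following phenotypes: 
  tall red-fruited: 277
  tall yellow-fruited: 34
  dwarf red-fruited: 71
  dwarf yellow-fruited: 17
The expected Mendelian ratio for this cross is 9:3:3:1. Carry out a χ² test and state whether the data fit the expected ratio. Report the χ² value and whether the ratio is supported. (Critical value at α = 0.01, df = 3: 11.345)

Expected counts for N = 399 under a 9:3:3:1 ratio (total parts = 16):
  tall red-fruited: 399 × 9/16 = 224.4375
  tall yellow-fruited: 399 × 3/16 = 74.8125
  dwarf red-fruited: 399 × 3/16 = 74.8125
  dwarf yellow-fruited: 399 × 1/16 = 24.9375
χ² = Σ (O − E)² / E
  tall red-fruited: (277 − 224.4375)² / 224.4375 = 12.3100
  tall yellow-fruited: (34 − 74.8125)² / 74.8125 = 22.2645
  dwarf red-fruited: (71 − 74.8125)² / 74.8125 = 0.1943
  dwarf yellow-fruited: (17 − 24.9375)² / 24.9375 = 2.5265
χ² = 12.3100 + 22.2645 + 0.1943 + 2.5265 = 37.2953 ≈ 37.295
Degrees of freedom = 4 − 1 = 3; critical value at α = 0.01 is 11.345.
Since 37.295 > 11.345, we reject the null hypothesis — the data do not fit the 9:3:3:1 ratio.

37.295; not consistent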